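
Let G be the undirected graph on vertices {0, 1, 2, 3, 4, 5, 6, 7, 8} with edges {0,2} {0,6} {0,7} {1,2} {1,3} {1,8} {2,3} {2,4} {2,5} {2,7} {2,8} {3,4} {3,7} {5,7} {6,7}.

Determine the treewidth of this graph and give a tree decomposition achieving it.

Treewidth 2.
One optimal decomposition is:
Bags: B1 = {2, 3, 7}  B2 = {2, 5, 7}  B3 = {0, 2, 7}  B4 = {1, 2, 3}  B5 = {0, 6, 7}  B6 = {2, 3, 4}  B7 = {1, 2, 8}
Tree: B1–B2, B1–B3, B1–B4, B3–B5, B1–B6, B4–B7

Every bag has size at most 3, so the width is 3 − 1 = 2 and tw(G) ≤ 2. Conversely, {0, 2, 7} is a clique of size 3, and the vertices of any clique must share a bag in every tree decomposition; so some bag has ≥ 3 vertices and tw(G) ≥ 2. The upper and lower bounds meet at 2, so that is the treewidth.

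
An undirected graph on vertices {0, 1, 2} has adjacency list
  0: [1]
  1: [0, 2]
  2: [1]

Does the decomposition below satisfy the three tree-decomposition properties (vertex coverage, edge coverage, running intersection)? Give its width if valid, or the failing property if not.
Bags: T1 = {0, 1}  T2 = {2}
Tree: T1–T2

A tree decomposition must satisfy three properties: every vertex lies in some bag; for every edge, both endpoints lie together in some bag; and for every vertex, the bags containing it form a connected subtree. Here edge (1,2) lies in no bag, so the decomposition is invalid.

No — edge (1,2) lies in no bag.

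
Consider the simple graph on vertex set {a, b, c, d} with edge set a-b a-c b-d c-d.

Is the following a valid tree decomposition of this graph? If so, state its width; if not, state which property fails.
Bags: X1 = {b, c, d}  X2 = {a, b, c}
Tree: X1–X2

Vertex coverage: the bags together contain {a, b, c, d}, the full vertex set. Edge coverage: each edge of G has both endpoints in at least one bag. Running intersection: for every vertex, the bags containing it form a connected subtree. All three properties hold, so this is a valid tree decomposition of width max|bag| − 1 = 2, and hence tw(G) ≤ 2.

Yes; width 2.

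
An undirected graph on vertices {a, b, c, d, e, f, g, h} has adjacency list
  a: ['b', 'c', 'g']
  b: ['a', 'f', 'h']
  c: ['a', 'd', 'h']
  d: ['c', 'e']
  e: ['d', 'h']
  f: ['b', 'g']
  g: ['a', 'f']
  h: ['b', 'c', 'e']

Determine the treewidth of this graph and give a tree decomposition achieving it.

Treewidth 2.
One such decomposition:
Bags: B1 = {b, f, g}  B2 = {a, b, g}  B3 = {a, b, h}  B4 = {a, c, h}  B5 = {c, e, h}  B6 = {c, d, e}
Tree: B1–B2, B2–B3, B3–B4, B4–B5, B5–B6

Every bag has size at most 3, so the width is 3 − 1 = 2 and tw(G) ≤ 2. For the lower bound, G contains the cycle f–g–a–b–f, so G is not a forest; only forests have treewidth ≤ 1, hence tw(G) ≥ 2. Therefore the treewidth is 2.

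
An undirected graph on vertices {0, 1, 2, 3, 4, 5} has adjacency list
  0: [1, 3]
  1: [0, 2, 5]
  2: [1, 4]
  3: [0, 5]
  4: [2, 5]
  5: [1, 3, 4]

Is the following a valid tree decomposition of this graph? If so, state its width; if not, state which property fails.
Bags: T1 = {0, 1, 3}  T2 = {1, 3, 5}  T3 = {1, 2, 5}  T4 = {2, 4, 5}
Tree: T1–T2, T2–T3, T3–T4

Vertex coverage: the bags together contain {0, 1, 2, 3, 4, 5}, the full vertex set. Edge coverage: each edge of G has both endpoints in at least one bag. Running intersection: for every vertex, the bags containing it form a connected subtree. All three properties hold, so this is a valid tree decomposition of width max|bag| − 1 = 2, and hence tw(G) ≤ 2.

Yes; width 2.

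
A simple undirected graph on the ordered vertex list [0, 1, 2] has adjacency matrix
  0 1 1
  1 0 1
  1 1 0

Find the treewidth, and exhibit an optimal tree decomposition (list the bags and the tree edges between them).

With just one bag of size 3, the width is 3 − 1 = 2, so tw(G) ≤ 2. For the lower bound, the 3 vertices {0, 1, 2} are pairwise adjacent, and any tree decomposition puts a clique entirely inside one bag — forcing width ≥ 2. Hence tw(G) = 2 exactly.

Treewidth 2.
One optimal decomposition is:
Bags: B1 = {0, 1, 2}
Tree: (single bag)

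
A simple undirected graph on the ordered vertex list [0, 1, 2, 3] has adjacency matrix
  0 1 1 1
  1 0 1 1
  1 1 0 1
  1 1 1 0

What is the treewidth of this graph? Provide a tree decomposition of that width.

A single bag containing all 4 vertices is trivially a valid decomposition of width 3. Conversely, {0, 1, 2, 3} is a clique of size 4, and the vertices of any clique must share a bag in every tree decomposition; so some bag has ≥ 4 vertices and tw(G) ≥ 3. Hence tw(G) = 3 exactly.

Treewidth 3.
One such decomposition:
Bags: B1 = {0, 1, 2, 3}
Tree: (single bag)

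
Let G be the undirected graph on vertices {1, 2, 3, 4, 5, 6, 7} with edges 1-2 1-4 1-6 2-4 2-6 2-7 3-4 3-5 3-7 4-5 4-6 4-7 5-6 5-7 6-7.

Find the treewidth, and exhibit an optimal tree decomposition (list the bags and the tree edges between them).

Treewidth 3.
Bags: B1 = {3, 4, 5, 7}  B2 = {4, 5, 6, 7}  B3 = {2, 4, 6, 7}  B4 = {1, 2, 4, 6}
Tree: B1–B2, B2–B3, B3–B4

Each bag holds 4 vertices, so the decomposition has width 3, which upper-bounds the treewidth. Conversely, {3, 4, 5, 7} is a clique of size 4, and the vertices of any clique must share a bag in every tree decomposition; so some bag has ≥ 4 vertices and tw(G) ≥ 3. The upper and lower bounds meet at 3, so that is the treewidth.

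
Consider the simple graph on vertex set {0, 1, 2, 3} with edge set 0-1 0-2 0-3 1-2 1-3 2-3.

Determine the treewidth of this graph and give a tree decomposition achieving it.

With just one bag of size 4, the width is 4 − 1 = 3, so tw(G) ≤ 3. On the other hand G contains the 4-clique {0, 1, 2, 3}. A clique must lie in a single bag of any decomposition, so no decomposition can have width below 3. Combining the bounds, tw(G) = 3.

Treewidth 3.
Bags: B1 = {0, 1, 2, 3}
Tree: (single bag)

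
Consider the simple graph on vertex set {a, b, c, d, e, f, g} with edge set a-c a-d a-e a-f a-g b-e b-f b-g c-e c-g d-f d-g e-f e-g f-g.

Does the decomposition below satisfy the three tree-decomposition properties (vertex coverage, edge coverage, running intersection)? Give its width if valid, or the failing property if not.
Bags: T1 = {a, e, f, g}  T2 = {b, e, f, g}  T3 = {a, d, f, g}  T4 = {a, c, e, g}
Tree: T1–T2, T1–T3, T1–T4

Yes; width 3.

Checking the three conditions: (i) the bags cover all of {a, b, c, d, e, f, g}; (ii) for each edge, some bag contains both endpoints; (iii) the bags containing any fixed vertex form a subtree. All hold, so the decomposition is valid with width 4 − 1 = 3.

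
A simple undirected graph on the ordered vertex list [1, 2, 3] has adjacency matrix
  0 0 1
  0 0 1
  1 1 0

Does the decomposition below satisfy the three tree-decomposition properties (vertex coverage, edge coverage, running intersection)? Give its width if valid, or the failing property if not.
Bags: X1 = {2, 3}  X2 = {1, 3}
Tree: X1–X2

Yes; width 1.

Checking the three conditions: (i) the bags cover all of {1, 2, 3}; (ii) for each edge, some bag contains both endpoints; (iii) the bags containing any fixed vertex form a subtree. All hold, so the decomposition is valid with width 2 − 1 = 1.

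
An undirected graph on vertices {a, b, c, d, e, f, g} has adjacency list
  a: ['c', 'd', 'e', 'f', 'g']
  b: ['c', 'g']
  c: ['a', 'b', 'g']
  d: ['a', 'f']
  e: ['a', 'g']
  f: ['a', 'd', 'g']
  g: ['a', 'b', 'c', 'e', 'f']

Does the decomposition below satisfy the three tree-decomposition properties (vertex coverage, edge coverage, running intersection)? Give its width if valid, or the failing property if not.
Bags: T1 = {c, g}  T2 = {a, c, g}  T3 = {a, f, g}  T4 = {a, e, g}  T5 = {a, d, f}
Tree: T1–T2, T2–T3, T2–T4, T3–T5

A tree decomposition must satisfy three properties: every vertex lies in some bag; for every edge, both endpoints lie together in some bag; and for every vertex, the bags containing it form a connected subtree. Here vertex b appears in no bag, so the decomposition is invalid.

No — vertex b appears in no bag.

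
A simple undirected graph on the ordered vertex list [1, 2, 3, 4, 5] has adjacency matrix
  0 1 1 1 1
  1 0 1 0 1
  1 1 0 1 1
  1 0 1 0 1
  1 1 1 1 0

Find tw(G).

A width-3 tree decomposition is:
Bags: B1 = {1, 2, 3, 5}  B2 = {1, 3, 4, 5}
Tree: B1–B2
Every bag has size at most 4, so the width is 4 − 1 = 3 and tw(G) ≤ 3. On the other hand G contains the 4-clique {1, 2, 3, 5}. A clique must lie in a single bag of any decomposition, so no decomposition can have width below 3. The upper and lower bounds meet at 3, so that is the treewidth.

3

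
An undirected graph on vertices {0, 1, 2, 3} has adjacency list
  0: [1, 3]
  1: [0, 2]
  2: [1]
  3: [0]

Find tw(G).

A width-1 tree decomposition is:
Bags: B1 = {0, 3}  B2 = {0, 1}  B3 = {1, 2}
Tree: B1–B2, B2–B3
Every bag has size at most 2, so the width is 2 − 1 = 1 and tw(G) ≤ 1. Any graph with an edge has treewidth ≥ 1, and G has the edge 3–0. Hence tw(G) = 1 exactly.

1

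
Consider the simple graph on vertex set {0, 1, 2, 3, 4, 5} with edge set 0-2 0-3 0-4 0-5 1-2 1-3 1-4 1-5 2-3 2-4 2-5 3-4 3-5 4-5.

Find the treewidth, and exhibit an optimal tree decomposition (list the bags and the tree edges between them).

Each bag holds 5 vertices, so the decomposition has width 4, which upper-bounds the treewidth. On the other hand G contains the 5-clique {0, 2, 3, 4, 5}. A clique must lie in a single bag of any decomposition, so no decomposition can have width below 4. The upper and lower bounds meet at 4, so that is the treewidth.

Treewidth 4.
One optimal decomposition is:
Bags: B1 = {1, 2, 3, 4, 5}  B2 = {0, 2, 3, 4, 5}
Tree: B1–B2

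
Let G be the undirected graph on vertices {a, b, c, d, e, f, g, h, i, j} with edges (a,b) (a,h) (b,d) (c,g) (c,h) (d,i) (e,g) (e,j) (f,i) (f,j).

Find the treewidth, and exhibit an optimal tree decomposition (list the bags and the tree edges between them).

Treewidth 2.
One such decomposition:
Bags: B1 = {c, g, h}  B2 = {a, g, h}  B3 = {a, b, g}  B4 = {b, d, g}  B5 = {d, g, i}  B6 = {f, g, i}  B7 = {f, g, j}  B8 = {e, g, j}
Tree: B1–B2, B2–B3, B3–B4, B4–B5, B5–B6, B6–B7, B7–B8

Every bag has size at most 3, so the width is 3 − 1 = 2 and tw(G) ≤ 2. The edges g–c–h–a–b–d–i–f–j–e–g form a cycle, so G is not a tree and its treewidth is at least 2. Therefore the treewidth is 2.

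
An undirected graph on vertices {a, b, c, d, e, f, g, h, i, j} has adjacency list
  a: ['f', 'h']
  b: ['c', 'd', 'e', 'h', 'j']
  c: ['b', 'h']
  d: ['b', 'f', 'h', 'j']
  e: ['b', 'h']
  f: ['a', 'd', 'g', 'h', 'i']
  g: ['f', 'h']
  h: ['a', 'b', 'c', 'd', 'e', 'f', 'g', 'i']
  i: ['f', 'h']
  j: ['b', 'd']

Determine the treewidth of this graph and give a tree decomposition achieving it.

Treewidth 2.
One optimal decomposition is:
Bags: B1 = {b, d, h}  B2 = {d, f, h}  B3 = {f, g, h}  B4 = {b, e, h}  B5 = {f, h, i}  B6 = {b, c, h}  B7 = {b, d, j}  B8 = {a, f, h}
Tree: B1–B2, B2–B3, B1–B4, B2–B5, B4–B6, B1–B7, B3–B8

Each bag holds 3 vertices, so the decomposition has width 2, which upper-bounds the treewidth. On the other hand G contains the 3-clique {b, d, j}. A clique must lie in a single bag of any decomposition, so no decomposition can have width below 2. The upper and lower bounds meet at 2, so that is the treewidth.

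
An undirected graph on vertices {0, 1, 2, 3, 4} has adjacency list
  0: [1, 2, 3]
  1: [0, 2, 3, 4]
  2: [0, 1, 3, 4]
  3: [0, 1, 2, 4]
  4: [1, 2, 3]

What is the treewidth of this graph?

A width-3 tree decomposition is:
Bags: B1 = {0, 1, 2, 3}  B2 = {1, 2, 3, 4}
Tree: B1–B2
The largest bag has 4 vertices, giving width 3; this decomposition certifies tw(G) ≤ 3. Conversely, {0, 1, 2, 3} is a clique of size 4, and the vertices of any clique must share a bag in every tree decomposition; so some bag has ≥ 4 vertices and tw(G) ≥ 3. Combining the bounds, tw(G) = 3.

3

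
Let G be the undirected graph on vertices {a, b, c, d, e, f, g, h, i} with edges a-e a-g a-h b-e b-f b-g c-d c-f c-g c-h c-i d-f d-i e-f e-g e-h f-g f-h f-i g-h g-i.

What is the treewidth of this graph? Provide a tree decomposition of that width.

Each bag holds 4 vertices, so the decomposition has width 3, which upper-bounds the treewidth. Conversely, {a, e, g, h} is a clique of size 4, and the vertices of any clique must share a bag in every tree decomposition; so some bag has ≥ 4 vertices and tw(G) ≥ 3. The upper and lower bounds meet at 3, so that is the treewidth.

Treewidth 3.
Bags: B1 = {c, f, g, i}  B2 = {c, f, g, h}  B3 = {e, f, g, h}  B4 = {c, d, f, i}  B5 = {b, e, f, g}  B6 = {a, e, g, h}
Tree: B1–B2, B2–B3, B1–B4, B3–B5, B3–B6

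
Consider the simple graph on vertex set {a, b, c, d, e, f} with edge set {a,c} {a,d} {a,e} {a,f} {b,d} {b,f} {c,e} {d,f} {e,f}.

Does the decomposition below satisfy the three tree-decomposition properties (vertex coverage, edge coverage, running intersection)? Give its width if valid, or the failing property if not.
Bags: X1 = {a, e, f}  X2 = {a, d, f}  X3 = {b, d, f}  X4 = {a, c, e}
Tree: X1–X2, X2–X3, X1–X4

Yes; width 2.

Checking the three conditions: (i) the bags cover all of {a, b, c, d, e, f}; (ii) for each edge, some bag contains both endpoints; (iii) the bags containing any fixed vertex form a subtree. All hold, so the decomposition is valid with width 3 − 1 = 2.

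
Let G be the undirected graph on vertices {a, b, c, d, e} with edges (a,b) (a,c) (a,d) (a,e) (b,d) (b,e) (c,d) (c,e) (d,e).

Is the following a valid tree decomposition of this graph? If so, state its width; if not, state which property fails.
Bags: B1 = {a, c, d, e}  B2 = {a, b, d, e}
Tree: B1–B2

Yes; width 3.

Checking the three conditions: (i) the bags cover all of {a, b, c, d, e}; (ii) for each edge, some bag contains both endpoints; (iii) the bags containing any fixed vertex form a subtree. All hold, so the decomposition is valid with width 4 − 1 = 3.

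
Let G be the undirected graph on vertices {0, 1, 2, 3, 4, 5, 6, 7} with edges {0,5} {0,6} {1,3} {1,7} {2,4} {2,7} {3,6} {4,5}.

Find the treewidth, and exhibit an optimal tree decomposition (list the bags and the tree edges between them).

Treewidth 2.
Bags: B1 = {2, 4, 5}  B2 = {0, 2, 5}  B3 = {0, 2, 6}  B4 = {2, 3, 6}  B5 = {1, 2, 3}  B6 = {1, 2, 7}
Tree: B1–B2, B2–B3, B3–B4, B4–B5, B5–B6

The largest bag has 3 vertices, giving width 2; this decomposition certifies tw(G) ≤ 2. Since 2–4–5–0–6–3–1–7–2 is a cycle in G, G is not acyclic. Forests are exactly the graphs of treewidth ≤ 1, so tw(G) ≥ 2. Therefore the treewidth is 2.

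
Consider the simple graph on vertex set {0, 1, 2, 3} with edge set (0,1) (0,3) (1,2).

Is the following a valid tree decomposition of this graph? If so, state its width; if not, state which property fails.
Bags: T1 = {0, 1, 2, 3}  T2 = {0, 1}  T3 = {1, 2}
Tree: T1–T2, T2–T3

A tree decomposition must satisfy three properties: every vertex lies in some bag; for every edge, both endpoints lie together in some bag; and for every vertex, the bags containing it form a connected subtree. Here bags containing vertex 2 are not connected in the tree, so the decomposition is invalid.

No — bags containing vertex 2 are not connected in the tree.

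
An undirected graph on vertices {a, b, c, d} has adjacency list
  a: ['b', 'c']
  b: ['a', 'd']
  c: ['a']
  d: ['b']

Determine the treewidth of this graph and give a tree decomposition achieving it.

Every bag has size at most 2, so the width is 2 − 1 = 1 and tw(G) ≤ 1. G has an edge, so its treewidth is at least 1. The upper and lower bounds meet at 1, so that is the treewidth.

Treewidth 1.
Bags: B1 = {b, d}  B2 = {a, b}  B3 = {a, c}
Tree: B1–B2, B2–B3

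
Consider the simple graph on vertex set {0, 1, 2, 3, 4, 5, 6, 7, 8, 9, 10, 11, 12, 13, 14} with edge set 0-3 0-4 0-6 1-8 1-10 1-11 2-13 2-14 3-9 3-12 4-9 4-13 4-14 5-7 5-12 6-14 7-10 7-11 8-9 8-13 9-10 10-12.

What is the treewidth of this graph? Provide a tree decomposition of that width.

Treewidth 3.
One optimal decomposition is:
Bags: B1 = {1, 5, 7, 11}  B2 = {1, 5, 7, 10}  B3 = {1, 5, 10, 12}  B4 = {1, 8, 10, 12}  B5 = {8, 9, 10, 12}  B6 = {3, 8, 9, 12}  B7 = {3, 8, 9, 13}  B8 = {3, 4, 9, 13}  B9 = {0, 3, 4, 13}  B10 = {0, 2, 4, 13}  B11 = {0, 2, 4, 14}  B12 = {0, 2, 6, 14}
Tree: B1–B2, B2–B3, B3–B4, B4–B5, B5–B6, B6–B7, B7–B8, B8–B9, B9–B10, B10–B11, B11–B12

Every bag has size at most 4, so the width is 4 − 1 = 3 and tw(G) ≤ 3. For the lower bound: the 4 vertex sets {5,7,11}, {1}, {10}, {3,8,9,12} are disjoint, each induces a connected subgraph, and every pair is joined by at least one edge of G. Contracting each set to a single vertex therefore yields K_{4} as a minor, and since treewidth is minor-monotone, tw(G) ≥ tw(K_{4}) = 3. The upper and lower bounds meet at 3, so that is the treewidth.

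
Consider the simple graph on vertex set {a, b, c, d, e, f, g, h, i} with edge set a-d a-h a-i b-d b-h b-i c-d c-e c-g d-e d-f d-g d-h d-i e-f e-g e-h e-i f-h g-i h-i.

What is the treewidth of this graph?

3

A width-3 tree decomposition is:
Bags: B1 = {d, e, h, i}  B2 = {b, d, h, i}  B3 = {d, e, f, h}  B4 = {d, e, g, i}  B5 = {a, d, h, i}  B6 = {c, d, e, g}
Tree: B1–B2, B1–B3, B1–B4, B1–B5, B4–B6
Every bag has size at most 4, so the width is 4 − 1 = 3 and tw(G) ≤ 3. For the lower bound, the 4 vertices {c, d, e, g} are pairwise adjacent, and any tree decomposition puts a clique entirely inside one bag — forcing width ≥ 3. The upper and lower bounds meet at 3, so that is the treewidth.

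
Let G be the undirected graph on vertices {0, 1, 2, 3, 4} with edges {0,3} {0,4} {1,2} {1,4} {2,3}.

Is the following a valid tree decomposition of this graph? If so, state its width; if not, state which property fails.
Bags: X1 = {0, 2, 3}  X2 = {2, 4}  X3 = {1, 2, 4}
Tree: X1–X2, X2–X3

A tree decomposition must satisfy three properties: every vertex lies in some bag; for every edge, both endpoints lie together in some bag; and for every vertex, the bags containing it form a connected subtree. Here edge (0,4) lies in no bag, so the decomposition is invalid.

No — edge (0,4) lies in no bag.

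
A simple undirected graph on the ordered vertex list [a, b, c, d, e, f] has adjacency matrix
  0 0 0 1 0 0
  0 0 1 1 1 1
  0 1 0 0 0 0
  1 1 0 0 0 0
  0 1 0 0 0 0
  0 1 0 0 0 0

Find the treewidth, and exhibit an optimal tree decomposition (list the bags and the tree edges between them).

Each bag holds 2 vertices, so the decomposition has width 1, which upper-bounds the treewidth. Any graph with an edge has treewidth ≥ 1, and G has the edge a–d. Combining the bounds, tw(G) = 1.

Treewidth 1.
Bags: B1 = {a, d}  B2 = {b, d}  B3 = {b, e}  B4 = {b, c}  B5 = {b, f}
Tree: B1–B2, B2–B3, B2–B4, B4–B5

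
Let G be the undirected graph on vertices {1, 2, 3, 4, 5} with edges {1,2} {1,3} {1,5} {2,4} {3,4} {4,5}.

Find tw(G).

2

A width-2 tree decomposition is:
Bags: B1 = {1, 2, 4}  B2 = {1, 4, 5}  B3 = {1, 3, 4}
Tree: B1–B2, B2–B3
The largest bag has 3 vertices, giving width 2; this decomposition certifies tw(G) ≤ 2. For the lower bound, G contains the cycle 2–4–5–1–2, so G is not a forest; only forests have treewidth ≤ 1, hence tw(G) ≥ 2. Hence tw(G) = 2 exactly.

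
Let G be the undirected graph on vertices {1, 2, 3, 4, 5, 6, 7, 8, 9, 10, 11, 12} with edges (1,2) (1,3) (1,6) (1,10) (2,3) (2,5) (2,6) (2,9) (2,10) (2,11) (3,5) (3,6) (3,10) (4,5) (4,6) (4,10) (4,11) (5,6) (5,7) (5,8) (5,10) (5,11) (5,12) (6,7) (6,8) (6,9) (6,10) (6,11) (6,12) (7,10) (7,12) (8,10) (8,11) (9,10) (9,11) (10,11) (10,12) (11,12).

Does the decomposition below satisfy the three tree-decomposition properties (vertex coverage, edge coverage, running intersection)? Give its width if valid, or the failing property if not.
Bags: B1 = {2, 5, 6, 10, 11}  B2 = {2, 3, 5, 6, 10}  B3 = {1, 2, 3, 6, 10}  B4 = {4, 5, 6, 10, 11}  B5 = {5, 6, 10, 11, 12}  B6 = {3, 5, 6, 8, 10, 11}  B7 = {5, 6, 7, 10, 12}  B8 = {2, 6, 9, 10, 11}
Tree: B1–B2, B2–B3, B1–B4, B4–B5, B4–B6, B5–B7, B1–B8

A tree decomposition must satisfy three properties: every vertex lies in some bag; for every edge, both endpoints lie together in some bag; and for every vertex, the bags containing it form a connected subtree. Here bags containing vertex 3 are not connected in the tree, so the decomposition is invalid.

No — bags containing vertex 3 are not connected in the tree.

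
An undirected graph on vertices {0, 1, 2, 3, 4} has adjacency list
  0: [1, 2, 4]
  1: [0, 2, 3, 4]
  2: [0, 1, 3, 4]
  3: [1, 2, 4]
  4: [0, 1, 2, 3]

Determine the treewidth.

3

A width-3 tree decomposition is:
Bags: B1 = {0, 1, 2, 4}  B2 = {1, 2, 3, 4}
Tree: B1–B2
Each bag holds 4 vertices, so the decomposition has width 3, which upper-bounds the treewidth. For the lower bound, the 4 vertices {0, 1, 2, 4} are pairwise adjacent, and any tree decomposition puts a clique entirely inside one bag — forcing width ≥ 3. Therefore the treewidth is 3.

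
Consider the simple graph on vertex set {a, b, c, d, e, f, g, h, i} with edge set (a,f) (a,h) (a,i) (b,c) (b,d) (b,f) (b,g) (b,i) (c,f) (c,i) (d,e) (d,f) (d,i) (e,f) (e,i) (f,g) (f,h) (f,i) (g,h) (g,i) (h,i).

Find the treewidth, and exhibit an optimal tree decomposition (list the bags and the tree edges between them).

Treewidth 3.
One such decomposition:
Bags: B1 = {f, g, h, i}  B2 = {b, f, g, i}  B3 = {a, f, h, i}  B4 = {b, c, f, i}  B5 = {b, d, f, i}  B6 = {d, e, f, i}
Tree: B1–B2, B1–B3, B2–B4, B4–B5, B5–B6

Every bag has size at most 4, so the width is 4 − 1 = 3 and tw(G) ≤ 3. Conversely, {d, e, f, i} is a clique of size 4, and the vertices of any clique must share a bag in every tree decomposition; so some bag has ≥ 4 vertices and tw(G) ≥ 3. The upper and lower bounds meet at 3, so that is the treewidth.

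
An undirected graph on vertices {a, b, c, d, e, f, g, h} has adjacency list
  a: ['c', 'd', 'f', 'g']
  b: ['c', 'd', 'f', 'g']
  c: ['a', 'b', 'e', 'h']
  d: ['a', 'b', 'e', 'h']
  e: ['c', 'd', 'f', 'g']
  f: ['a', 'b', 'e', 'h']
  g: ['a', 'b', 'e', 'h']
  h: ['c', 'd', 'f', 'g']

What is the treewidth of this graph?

4

A width-4 tree decomposition is:
Bags: B1 = {a, b, e, f, h}  B2 = {a, b, c, e, h}  B3 = {a, b, d, e, h}  B4 = {a, b, e, g, h}
Tree: B1–B2, B2–B3, B3–B4
The largest bag has 5 vertices, giving width 4; this decomposition certifies tw(G) ≤ 4. For the lower bound: the 5 vertex sets {a,f}, {c,h}, {b,d}, {e}, {g} are disjoint, each induces a connected subgraph, and every pair is joined by at least one edge of G. Contracting each set to a single vertex therefore yields K_{5} as a minor, and since treewidth is minor-monotone, tw(G) ≥ tw(K_{5}) = 4. The upper and lower bounds meet at 4, so that is the treewidth.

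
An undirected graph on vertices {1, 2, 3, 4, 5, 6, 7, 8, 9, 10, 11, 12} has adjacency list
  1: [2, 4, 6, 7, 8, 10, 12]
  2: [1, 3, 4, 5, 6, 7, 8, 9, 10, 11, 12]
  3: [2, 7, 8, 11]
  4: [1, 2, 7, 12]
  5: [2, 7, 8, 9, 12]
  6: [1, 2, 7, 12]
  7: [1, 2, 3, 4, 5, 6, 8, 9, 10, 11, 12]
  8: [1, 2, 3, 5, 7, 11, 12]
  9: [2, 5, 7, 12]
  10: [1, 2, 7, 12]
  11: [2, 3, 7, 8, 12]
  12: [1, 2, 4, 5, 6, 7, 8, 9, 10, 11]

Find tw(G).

A width-4 tree decomposition is:
Bags: B1 = {1, 2, 7, 8, 12}  B2 = {1, 2, 4, 7, 12}  B3 = {1, 2, 6, 7, 12}  B4 = {2, 7, 8, 11, 12}  B5 = {2, 5, 7, 8, 12}  B6 = {1, 2, 7, 10, 12}  B7 = {2, 3, 7, 8, 11}  B8 = {2, 5, 7, 9, 12}
Tree: B1–B2, B1–B3, B1–B4, B4–B5, B2–B6, B4–B7, B5–B8
The largest bag has 5 vertices, giving width 4; this decomposition certifies tw(G) ≤ 4. For the lower bound, the 5 vertices {2, 3, 7, 8, 11} are pairwise adjacent, and any tree decomposition puts a clique entirely inside one bag — forcing width ≥ 4. Hence tw(G) = 4 exactly.

4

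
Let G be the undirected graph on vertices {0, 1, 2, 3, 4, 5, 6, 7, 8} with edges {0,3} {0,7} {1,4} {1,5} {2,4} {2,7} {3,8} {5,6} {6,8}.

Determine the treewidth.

2

A width-2 tree decomposition is:
Bags: B1 = {0, 3, 7}  B2 = {2, 3, 7}  B3 = {2, 3, 4}  B4 = {1, 3, 4}  B5 = {1, 3, 5}  B6 = {3, 5, 6}  B7 = {3, 6, 8}
Tree: B1–B2, B2–B3, B3–B4, B4–B5, B5–B6, B6–B7
The largest bag has 3 vertices, giving width 2; this decomposition certifies tw(G) ≤ 2. For the lower bound, G contains the cycle 3–0–7–2–4–1–5–6–8–3, so G is not a forest; only forests have treewidth ≤ 1, hence tw(G) ≥ 2. Therefore the treewidth is 2.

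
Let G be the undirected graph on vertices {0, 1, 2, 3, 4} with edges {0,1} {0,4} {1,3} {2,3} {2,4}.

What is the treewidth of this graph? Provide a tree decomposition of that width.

Treewidth 2.
One optimal decomposition is:
Bags: B1 = {0, 1, 4}  B2 = {1, 3, 4}  B3 = {2, 3, 4}
Tree: B1–B2, B2–B3

Every bag has size at most 3, so the width is 3 − 1 = 2 and tw(G) ≤ 2. The edges 4–0–1–3–2–4 form a cycle, so G is not a tree and its treewidth is at least 2. Combining the bounds, tw(G) = 2.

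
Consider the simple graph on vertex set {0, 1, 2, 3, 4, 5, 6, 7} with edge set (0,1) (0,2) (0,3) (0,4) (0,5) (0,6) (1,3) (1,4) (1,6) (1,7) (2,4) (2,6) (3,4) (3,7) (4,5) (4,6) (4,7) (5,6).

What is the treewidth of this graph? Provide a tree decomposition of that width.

Treewidth 3.
Bags: B1 = {0, 4, 5, 6}  B2 = {0, 2, 4, 6}  B3 = {0, 1, 4, 6}  B4 = {0, 1, 3, 4}  B5 = {1, 3, 4, 7}
Tree: B1–B2, B2–B3, B3–B4, B4–B5

Each bag holds 4 vertices, so the decomposition has width 3, which upper-bounds the treewidth. For the lower bound, the 4 vertices {0, 1, 3, 4} are pairwise adjacent, and any tree decomposition puts a clique entirely inside one bag — forcing width ≥ 3. Therefore the treewidth is 3.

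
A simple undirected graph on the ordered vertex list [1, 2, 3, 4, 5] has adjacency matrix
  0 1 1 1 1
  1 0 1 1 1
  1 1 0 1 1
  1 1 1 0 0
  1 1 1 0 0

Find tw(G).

A width-3 tree decomposition is:
Bags: B1 = {1, 2, 3, 4}  B2 = {1, 2, 3, 5}
Tree: B1–B2
Each bag holds 4 vertices, so the decomposition has width 3, which upper-bounds the treewidth. On the other hand G contains the 4-clique {1, 2, 3, 4}. A clique must lie in a single bag of any decomposition, so no decomposition can have width below 3. The upper and lower bounds meet at 3, so that is the treewidth.

3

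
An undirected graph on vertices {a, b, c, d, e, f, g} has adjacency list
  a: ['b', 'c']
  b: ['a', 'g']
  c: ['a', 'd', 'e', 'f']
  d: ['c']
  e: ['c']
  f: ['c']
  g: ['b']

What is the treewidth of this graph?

1

A width-1 tree decomposition is:
Bags: B1 = {a, b}  B2 = {b, g}  B3 = {a, c}  B4 = {c, f}  B5 = {c, e}  B6 = {c, d}
Tree: B1–B2, B1–B3, B3–B4, B3–B5, B4–B6
Each bag holds 2 vertices, so the decomposition has width 1, which upper-bounds the treewidth. G has an edge, so its treewidth is at least 1. Combining the bounds, tw(G) = 1.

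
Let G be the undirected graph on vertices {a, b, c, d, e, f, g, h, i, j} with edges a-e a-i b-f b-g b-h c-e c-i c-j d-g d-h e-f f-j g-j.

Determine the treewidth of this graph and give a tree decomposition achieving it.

Treewidth 2.
Bags: B1 = {a, e, i}  B2 = {c, e, i}  B3 = {c, e, f}  B4 = {c, f, j}  B5 = {b, f, j}  B6 = {b, g, j}  B7 = {b, g, h}  B8 = {d, g, h}
Tree: B1–B2, B2–B3, B3–B4, B4–B5, B5–B6, B6–B7, B7–B8

Each bag holds 3 vertices, so the decomposition has width 2, which upper-bounds the treewidth. For the lower bound, G contains the cycle a–i–c–e–a, so G is not a forest; only forests have treewidth ≤ 1, hence tw(G) ≥ 2. The upper and lower bounds meet at 2, so that is the treewidth.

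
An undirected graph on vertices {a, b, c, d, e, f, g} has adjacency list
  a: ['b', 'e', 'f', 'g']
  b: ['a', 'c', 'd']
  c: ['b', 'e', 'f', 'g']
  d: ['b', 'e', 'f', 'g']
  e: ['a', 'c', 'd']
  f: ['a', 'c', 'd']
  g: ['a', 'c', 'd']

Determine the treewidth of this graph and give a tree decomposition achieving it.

Every bag has size at most 4, so the width is 4 − 1 = 3 and tw(G) ≤ 3. For the lower bound: the 4 vertex sets {d,f}, {c,g}, {a}, {e} are disjoint, each induces a connected subgraph, and every pair is joined by at least one edge of G. Contracting each set to a single vertex therefore yields K_{4} as a minor, and since treewidth is minor-monotone, tw(G) ≥ tw(K_{4}) = 3. Hence tw(G) = 3 exactly.

Treewidth 3.
One such decomposition:
Bags: B1 = {a, c, d, f}  B2 = {a, c, d, g}  B3 = {a, c, d, e}  B4 = {a, b, c, d}
Tree: B1–B2, B2–B3, B3–B4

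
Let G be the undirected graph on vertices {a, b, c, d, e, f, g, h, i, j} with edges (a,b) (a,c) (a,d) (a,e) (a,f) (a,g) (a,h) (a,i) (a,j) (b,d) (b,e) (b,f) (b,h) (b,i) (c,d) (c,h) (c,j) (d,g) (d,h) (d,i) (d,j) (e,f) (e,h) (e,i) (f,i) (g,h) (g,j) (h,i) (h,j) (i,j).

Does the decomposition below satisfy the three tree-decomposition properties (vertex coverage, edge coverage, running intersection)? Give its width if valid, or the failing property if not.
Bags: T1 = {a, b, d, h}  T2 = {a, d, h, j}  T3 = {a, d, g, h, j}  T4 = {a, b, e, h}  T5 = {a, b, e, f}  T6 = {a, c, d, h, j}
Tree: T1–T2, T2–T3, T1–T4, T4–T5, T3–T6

A tree decomposition must satisfy three properties: every vertex lies in some bag; for every edge, both endpoints lie together in some bag; and for every vertex, the bags containing it form a connected subtree. Here vertex i appears in no bag, so the decomposition is invalid.

No — vertex i appears in no bag.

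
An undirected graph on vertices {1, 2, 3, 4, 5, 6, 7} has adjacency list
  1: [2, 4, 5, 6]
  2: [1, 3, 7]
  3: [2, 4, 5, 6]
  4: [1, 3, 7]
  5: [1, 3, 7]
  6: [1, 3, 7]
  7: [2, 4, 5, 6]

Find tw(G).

A width-3 tree decomposition is:
Bags: B1 = {1, 3, 5, 7}  B2 = {1, 2, 3, 7}  B3 = {1, 3, 6, 7}  B4 = {1, 3, 4, 7}
Tree: B1–B2, B2–B3, B3–B4
The largest bag has 4 vertices, giving width 3; this decomposition certifies tw(G) ≤ 3. For the lower bound: the 4 vertex sets {3,5}, {1,2}, {7}, {6} are disjoint, each induces a connected subgraph, and every pair is joined by at least one edge of G. Contracting each set to a single vertex therefore yields K_{4} as a minor, and since treewidth is minor-monotone, tw(G) ≥ tw(K_{4}) = 3. Combining the bounds, tw(G) = 3.

3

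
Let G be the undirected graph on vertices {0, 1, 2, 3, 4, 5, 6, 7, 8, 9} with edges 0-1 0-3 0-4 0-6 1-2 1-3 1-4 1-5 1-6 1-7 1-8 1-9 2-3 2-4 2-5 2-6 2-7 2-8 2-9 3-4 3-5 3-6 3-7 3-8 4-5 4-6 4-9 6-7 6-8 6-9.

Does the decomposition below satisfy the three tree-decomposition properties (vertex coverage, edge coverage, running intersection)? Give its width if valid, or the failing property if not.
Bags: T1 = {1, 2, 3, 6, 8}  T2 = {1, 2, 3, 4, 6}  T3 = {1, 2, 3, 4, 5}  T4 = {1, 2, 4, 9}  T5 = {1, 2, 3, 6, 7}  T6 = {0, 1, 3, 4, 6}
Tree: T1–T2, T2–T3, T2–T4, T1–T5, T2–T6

No — edge (6,9) lies in no bag.

A tree decomposition must satisfy three properties: every vertex lies in some bag; for every edge, both endpoints lie together in some bag; and for every vertex, the bags containing it form a connected subtree. Here edge (6,9) lies in no bag, so the decomposition is invalid.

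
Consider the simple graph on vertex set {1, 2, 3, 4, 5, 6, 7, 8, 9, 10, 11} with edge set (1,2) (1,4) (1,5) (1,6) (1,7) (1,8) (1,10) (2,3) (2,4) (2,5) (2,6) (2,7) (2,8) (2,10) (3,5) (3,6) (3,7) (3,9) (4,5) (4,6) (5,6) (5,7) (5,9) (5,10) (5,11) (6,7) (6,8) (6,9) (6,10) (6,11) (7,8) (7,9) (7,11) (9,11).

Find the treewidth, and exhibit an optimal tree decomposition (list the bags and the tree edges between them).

Each bag holds 5 vertices, so the decomposition has width 4, which upper-bounds the treewidth. For the lower bound, the 5 vertices {1, 2, 6, 7, 8} are pairwise adjacent, and any tree decomposition puts a clique entirely inside one bag — forcing width ≥ 4. Hence tw(G) = 4 exactly.

Treewidth 4.
Bags: B1 = {1, 2, 5, 6, 7}  B2 = {1, 2, 5, 6, 10}  B3 = {1, 2, 4, 5, 6}  B4 = {2, 3, 5, 6, 7}  B5 = {1, 2, 6, 7, 8}  B6 = {3, 5, 6, 7, 9}  B7 = {5, 6, 7, 9, 11}
Tree: B1–B2, B1–B3, B1–B4, B1–B5, B4–B6, B6–B7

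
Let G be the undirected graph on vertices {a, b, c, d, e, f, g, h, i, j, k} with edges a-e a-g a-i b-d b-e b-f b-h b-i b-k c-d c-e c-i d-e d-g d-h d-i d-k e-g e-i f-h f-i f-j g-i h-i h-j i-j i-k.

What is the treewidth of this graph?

3

A width-3 tree decomposition is:
Bags: B1 = {d, e, g, i}  B2 = {b, d, e, i}  B3 = {b, d, h, i}  B4 = {b, d, i, k}  B5 = {c, d, e, i}  B6 = {b, f, h, i}  B7 = {a, e, g, i}  B8 = {f, h, i, j}
Tree: B1–B2, B2–B3, B3–B4, B1–B5, B3–B6, B1–B7, B6–B8
The largest bag has 4 vertices, giving width 3; this decomposition certifies tw(G) ≤ 3. Conversely, {d, e, g, i} is a clique of size 4, and the vertices of any clique must share a bag in every tree decomposition; so some bag has ≥ 4 vertices and tw(G) ≥ 3. Therefore the treewidth is 3.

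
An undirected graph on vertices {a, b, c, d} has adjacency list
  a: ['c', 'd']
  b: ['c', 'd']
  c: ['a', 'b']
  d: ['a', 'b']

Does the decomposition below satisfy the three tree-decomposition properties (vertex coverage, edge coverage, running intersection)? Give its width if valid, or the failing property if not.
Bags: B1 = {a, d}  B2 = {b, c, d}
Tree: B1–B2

A tree decomposition must satisfy three properties: every vertex lies in some bag; for every edge, both endpoints lie together in some bag; and for every vertex, the bags containing it form a connected subtree. Here edge (c,a) lies in no bag, so the decomposition is invalid.

No — edge (c,a) lies in no bag.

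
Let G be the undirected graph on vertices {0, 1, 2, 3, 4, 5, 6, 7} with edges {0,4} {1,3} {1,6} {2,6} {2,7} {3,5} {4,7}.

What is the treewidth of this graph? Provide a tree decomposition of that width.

Every bag has size at most 2, so the width is 2 − 1 = 1 and tw(G) ≤ 1. G has an edge, so its treewidth is at least 1. Therefore the treewidth is 1.

Treewidth 1.
One optimal decomposition is:
Bags: B1 = {3, 5}  B2 = {1, 3}  B3 = {1, 6}  B4 = {2, 6}  B5 = {2, 7}  B6 = {4, 7}  B7 = {0, 4}
Tree: B1–B2, B2–B3, B3–B4, B4–B5, B5–B6, B6–B7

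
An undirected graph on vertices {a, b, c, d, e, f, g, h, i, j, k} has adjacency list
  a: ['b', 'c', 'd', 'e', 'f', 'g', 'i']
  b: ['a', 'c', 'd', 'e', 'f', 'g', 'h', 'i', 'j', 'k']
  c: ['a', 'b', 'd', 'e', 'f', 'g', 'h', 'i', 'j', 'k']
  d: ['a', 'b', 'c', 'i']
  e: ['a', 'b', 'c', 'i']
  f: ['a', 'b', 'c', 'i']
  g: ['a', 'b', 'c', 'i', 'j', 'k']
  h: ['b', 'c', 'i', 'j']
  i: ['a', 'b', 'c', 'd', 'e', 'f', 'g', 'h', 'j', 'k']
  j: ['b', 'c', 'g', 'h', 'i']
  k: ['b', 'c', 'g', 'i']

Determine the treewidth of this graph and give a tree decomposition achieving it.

Treewidth 4.
Bags: B1 = {a, b, c, e, i}  B2 = {a, b, c, g, i}  B3 = {a, b, c, d, i}  B4 = {a, b, c, f, i}  B5 = {b, c, g, i, j}  B6 = {b, c, g, i, k}  B7 = {b, c, h, i, j}
Tree: B1–B2, B1–B3, B1–B4, B2–B5, B2–B6, B5–B7

The largest bag has 5 vertices, giving width 4; this decomposition certifies tw(G) ≤ 4. For the lower bound, the 5 vertices {b, c, g, i, j} are pairwise adjacent, and any tree decomposition puts a clique entirely inside one bag — forcing width ≥ 4. Therefore the treewidth is 4.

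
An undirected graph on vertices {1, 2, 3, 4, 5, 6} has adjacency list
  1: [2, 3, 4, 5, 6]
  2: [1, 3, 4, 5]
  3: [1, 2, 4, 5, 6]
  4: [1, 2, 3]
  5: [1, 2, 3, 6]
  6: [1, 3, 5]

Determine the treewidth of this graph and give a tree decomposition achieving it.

Each bag holds 4 vertices, so the decomposition has width 3, which upper-bounds the treewidth. On the other hand G contains the 4-clique {1, 2, 3, 4}. A clique must lie in a single bag of any decomposition, so no decomposition can have width below 3. Therefore the treewidth is 3.

Treewidth 3.
Bags: B1 = {1, 2, 3, 5}  B2 = {1, 3, 5, 6}  B3 = {1, 2, 3, 4}
Tree: B1–B2, B1–B3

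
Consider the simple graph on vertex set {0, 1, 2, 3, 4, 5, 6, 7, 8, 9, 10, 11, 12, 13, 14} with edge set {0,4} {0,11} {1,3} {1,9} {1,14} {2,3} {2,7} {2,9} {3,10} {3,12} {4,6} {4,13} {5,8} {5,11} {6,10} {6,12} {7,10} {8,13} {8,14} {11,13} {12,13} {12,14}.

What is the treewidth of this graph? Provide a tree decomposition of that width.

Treewidth 3.
One optimal decomposition is:
Bags: B1 = {0, 5, 8, 11}  B2 = {0, 8, 11, 13}  B3 = {0, 4, 8, 13}  B4 = {4, 8, 13, 14}  B5 = {4, 12, 13, 14}  B6 = {4, 6, 12, 14}  B7 = {1, 6, 12, 14}  B8 = {1, 3, 6, 12}  B9 = {1, 3, 6, 10}  B10 = {1, 3, 9, 10}  B11 = {2, 3, 9, 10}  B12 = {2, 7, 9, 10}
Tree: B1–B2, B2–B3, B3–B4, B4–B5, B5–B6, B6–B7, B7–B8, B8–B9, B9–B10, B10–B11, B11–B12

Every bag has size at most 4, so the width is 4 − 1 = 3 and tw(G) ≤ 3. For the lower bound: the 4 vertex sets {0,5,11}, {8}, {13}, {4,6,12,14} are disjoint, each induces a connected subgraph, and every pair is joined by at least one edge of G. Contracting each set to a single vertex therefore yields K_{4} as a minor, and since treewidth is minor-monotone, tw(G) ≥ tw(K_{4}) = 3. Combining the bounds, tw(G) = 3.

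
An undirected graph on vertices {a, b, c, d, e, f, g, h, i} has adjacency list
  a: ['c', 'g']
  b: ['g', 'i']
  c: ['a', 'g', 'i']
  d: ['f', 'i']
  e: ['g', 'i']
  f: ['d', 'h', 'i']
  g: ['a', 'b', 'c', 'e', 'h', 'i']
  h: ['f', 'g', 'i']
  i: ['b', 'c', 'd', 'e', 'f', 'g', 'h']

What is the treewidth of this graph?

2

A width-2 tree decomposition is:
Bags: B1 = {a, c, g}  B2 = {c, g, i}  B3 = {g, h, i}  B4 = {b, g, i}  B5 = {e, g, i}  B6 = {f, h, i}  B7 = {d, f, i}
Tree: B1–B2, B2–B3, B2–B4, B2–B5, B3–B6, B6–B7
The largest bag has 3 vertices, giving width 2; this decomposition certifies tw(G) ≤ 2. On the other hand G contains the 3-clique {a, c, g}. A clique must lie in a single bag of any decomposition, so no decomposition can have width below 2. Hence tw(G) = 2 exactly.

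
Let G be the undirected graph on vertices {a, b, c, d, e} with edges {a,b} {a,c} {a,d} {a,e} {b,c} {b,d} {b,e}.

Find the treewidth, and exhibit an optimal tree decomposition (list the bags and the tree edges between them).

The largest bag has 3 vertices, giving width 2; this decomposition certifies tw(G) ≤ 2. Conversely, {a, b, d} is a clique of size 3, and the vertices of any clique must share a bag in every tree decomposition; so some bag has ≥ 3 vertices and tw(G) ≥ 2. The upper and lower bounds meet at 2, so that is the treewidth.

Treewidth 2.
Bags: B1 = {a, b, d}  B2 = {a, b, e}  B3 = {a, b, c}
Tree: B1–B2, B2–B3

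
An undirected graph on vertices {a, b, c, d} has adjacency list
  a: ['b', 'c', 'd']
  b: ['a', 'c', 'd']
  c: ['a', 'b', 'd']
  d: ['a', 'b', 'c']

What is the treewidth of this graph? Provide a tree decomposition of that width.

Treewidth 3.
Bags: B1 = {a, b, c, d}
Tree: (single bag)

With just one bag of size 4, the width is 4 − 1 = 3, so tw(G) ≤ 3. On the other hand G contains the 4-clique {a, b, c, d}. A clique must lie in a single bag of any decomposition, so no decomposition can have width below 3. Therefore the treewidth is 3.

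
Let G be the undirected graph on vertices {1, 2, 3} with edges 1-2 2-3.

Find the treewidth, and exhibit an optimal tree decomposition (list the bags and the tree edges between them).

Treewidth 1.
One such decomposition:
Bags: B1 = {2, 3}  B2 = {1, 2}
Tree: B1–B2

Every bag has size at most 2, so the width is 2 − 1 = 1 and tw(G) ≤ 1. Any graph with an edge has treewidth ≥ 1, and G has the edge 2–3. Hence tw(G) = 1 exactly.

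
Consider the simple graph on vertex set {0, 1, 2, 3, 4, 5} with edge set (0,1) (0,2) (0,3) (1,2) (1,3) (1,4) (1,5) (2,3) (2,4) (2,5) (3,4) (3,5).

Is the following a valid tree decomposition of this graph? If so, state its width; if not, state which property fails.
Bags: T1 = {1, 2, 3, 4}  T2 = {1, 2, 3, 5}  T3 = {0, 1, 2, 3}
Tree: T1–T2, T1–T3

Checking the three conditions: (i) the bags cover all of {0, 1, 2, 3, 4, 5}; (ii) for each edge, some bag contains both endpoints; (iii) the bags containing any fixed vertex form a subtree. All hold, so the decomposition is valid with width 4 − 1 = 3.

Yes; width 3.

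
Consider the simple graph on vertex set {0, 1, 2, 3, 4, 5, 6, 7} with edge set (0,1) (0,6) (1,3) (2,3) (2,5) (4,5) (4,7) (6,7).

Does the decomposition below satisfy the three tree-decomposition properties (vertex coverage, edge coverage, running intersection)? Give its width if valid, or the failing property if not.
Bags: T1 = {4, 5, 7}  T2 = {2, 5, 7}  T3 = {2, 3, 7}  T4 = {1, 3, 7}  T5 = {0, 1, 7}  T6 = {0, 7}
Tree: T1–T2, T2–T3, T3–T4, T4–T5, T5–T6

A tree decomposition must satisfy three properties: every vertex lies in some bag; for every edge, both endpoints lie together in some bag; and for every vertex, the bags containing it form a connected subtree. Here vertex 6 appears in no bag, so the decomposition is invalid.

No — vertex 6 appears in no bag.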